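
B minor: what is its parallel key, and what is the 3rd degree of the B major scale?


Parallel keys share the same tonic but differ in mode
B minor → parallel is B major
B major scale: B C# D# E F# G# A#
= B major; 3rd degree = D#


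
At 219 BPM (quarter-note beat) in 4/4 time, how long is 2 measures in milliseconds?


Let's work it out.
Quarter-note beat duration = 60000 / 219 ms
Beats per measure (4/4) = 4
One measure = 4 × 60000 / 219 = 240000 / 219 ms
2 measures = 2 × 240000 / 219 = 480000 / 219
= 2191.8 ms


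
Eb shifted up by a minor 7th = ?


minor 7th: 7 letter names, 10 semitones
Letter: E + 6 → D
Pitch: Eb + 10 semitones, spelled as a D → Db
= Db


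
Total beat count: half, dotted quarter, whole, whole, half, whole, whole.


Reasoning:
Beat values:
  half = 2 beats
  dotted quarter = 1.5 beats
  whole = 4 beats
  whole = 4 beats
  half = 2 beats
  whole = 4 beats
  whole = 4 beats
Sum = 2 + 1.5 + 4 + 4 + 2 + 4 + 4
= 21.5 beats


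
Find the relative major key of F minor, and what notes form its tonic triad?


Step by step:
The relative major shares the key signature and is a minor 3rd above the minor tonic
A minor 3rd above F is Ab
→ relative major of F minor is Ab major
Tonic triad of Ab major = root + major 3rd + perfect 5th = Ab C Eb
= Ab major; triad = Ab C Eb


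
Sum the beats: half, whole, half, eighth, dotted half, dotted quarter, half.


Solution.
Beat values:
  half = 2 beats
  whole = 4 beats
  half = 2 beats
  eighth = 0.5 beats
  dotted half = 3 beats
  dotted quarter = 1.5 beats
  half = 2 beats
Sum = 2 + 4 + 2 + 0.5 + 3 + 1.5 + 2
= 15 beats


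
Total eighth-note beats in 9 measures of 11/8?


Working:
Time signature 11/8: the bottom number 8 means the eighth note gets one count
The top number 11 means 11 eighth-note beats per measure
Total = 11 × 9 measures
= 99 eighth-note beats


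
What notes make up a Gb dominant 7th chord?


Solution.
Dominant 7th chord = root + major 3rd + perfect 5th + minor 7th
Seventh chords stack in thirds, so the letter names are G-B-D-F
Root: Gb
Major 3rd above Gb: Bb
Perfect 5th above Gb: Db
Minor 7th above Gb: Fb
Chord = Gb Bb Db Fb


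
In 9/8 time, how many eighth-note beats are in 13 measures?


Time signature 9/8: the bottom number 8 means the eighth note gets one count
The top number 9 means 9 eighth-note beats per measure
Total = 9 × 13 measures
= 117 eighth-note beats


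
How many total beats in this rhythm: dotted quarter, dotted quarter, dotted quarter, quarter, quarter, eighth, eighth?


Beat values:
  dotted quarter = 1.5 beats
  dotted quarter = 1.5 beats
  dotted quarter = 1.5 beats
  quarter = 1 beat
  quarter = 1 beat
  eighth = 0.5 beats
  eighth = 0.5 beats
Sum = 1.5 + 1.5 + 1.5 + 1 + 1 + 0.5 + 0.5
= 7.5 beats


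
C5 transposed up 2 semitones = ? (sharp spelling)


C5: chromatic position 0 in octave 5 → absolute = 5×12 + 0 = 60
Transpose up 2: 60 + 2 = 62
62 = 5×12 + 2 → D in octave 5
Result = D5


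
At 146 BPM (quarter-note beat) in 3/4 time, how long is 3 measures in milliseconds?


Let's work it out.
Quarter-note beat duration = 60000 / 146 ms
Beats per measure (3/4) = 3
One measure = 3 × 60000 / 146 = 180000 / 146 ms
3 measures = 3 × 180000 / 146 = 540000 / 146
= 3698.6 ms


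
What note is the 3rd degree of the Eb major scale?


Solution.
Major scale pattern: W-W-H-W-W-W-H (2-2-1-2-2-2-1 semitones)
Starting from Eb:
  Eb + 2 semitones → F
  F + 2 semitones → G
  G + 1 semitone → Ab
  Ab + 2 semitones → Bb
  Bb + 2 semitones → C
  C + 2 semitones → D
  D + 1 semitone → Eb
Scale: Eb F G Ab Bb C D
Degree 3 = G


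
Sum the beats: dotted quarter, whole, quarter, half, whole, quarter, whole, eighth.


Step by step:
Beat values:
  dotted quarter = 1.5 beats
  whole = 4 beats
  quarter = 1 beat
  half = 2 beats
  whole = 4 beats
  quarter = 1 beat
  whole = 4 beats
  eighth = 0.5 beats
Sum = 1.5 + 4 + 1 + 2 + 4 + 1 + 4 + 0.5
= 18 beats


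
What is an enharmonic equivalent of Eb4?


Step by step:
Enharmonic notes sound the same pitch but are spelled with different letter names
Eb and D# name the same pitch class
= D#4


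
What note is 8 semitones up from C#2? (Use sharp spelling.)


C#2: chromatic position 1 in octave 2 → absolute = 2×12 + 1 = 25
Transpose up 8: 25 + 8 = 33
33 = 2×12 + 9 → A in octave 2
Result = A2


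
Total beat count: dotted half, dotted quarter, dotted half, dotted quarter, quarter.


Beat values:
  dotted half = 3 beats
  dotted quarter = 1.5 beats
  dotted half = 3 beats
  dotted quarter = 1.5 beats
  quarter = 1 beat
Sum = 3 + 1.5 + 3 + 1.5 + 1
= 10 beats


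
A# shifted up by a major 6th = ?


Reasoning:
major 6th: 6 letter names, 9 semitones
Letter: A + 5 → F
Pitch: A# + 9 semitones, spelled as an F → F##
= F##


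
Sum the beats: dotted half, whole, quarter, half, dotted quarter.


Beat values:
  dotted half = 3 beats
  whole = 4 beats
  quarter = 1 beat
  half = 2 beats
  dotted quarter = 1.5 beats
Sum = 3 + 4 + 1 + 2 + 1.5
= 11.5 beats


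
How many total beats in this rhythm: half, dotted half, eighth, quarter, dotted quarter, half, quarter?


Let's work it out.
Beat values:
  half = 2 beats
  dotted half = 3 beats
  eighth = 0.5 beats
  quarter = 1 beat
  dotted quarter = 1.5 beats
  half = 2 beats
  quarter = 1 beat
Sum = 2 + 3 + 0.5 + 1 + 1.5 + 2 + 1
= 11 beats


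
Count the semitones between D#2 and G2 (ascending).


Let's work it out.
Absolute semitone position = octave×12 + chromatic position
D#2: 2×12 + 3 = 27
G2: 2×12 + 7 = 31
Difference = 31 - 27 = 4
= 4 semitones


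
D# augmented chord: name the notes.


Augmented triad = root + major 3rd (4 semitones) + augmented 5th (8 semitones)
A triad on D# stacks thirds, so the chord tones use letter names D-F-A
Root: D#
Major 3rd above D#: F##
Augmented 5th above D#: A##
Chord = D# F## A##


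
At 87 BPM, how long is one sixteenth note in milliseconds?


One quarter-note beat = 60000 / BPM = 60000 / 87 ms
Sixteenth note = 1/4 × quarter note
Duration = 1/4 × 60000 / 87 = 15000 / 87
= 172.4 ms


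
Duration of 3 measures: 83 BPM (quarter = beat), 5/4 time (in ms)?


Reasoning:
Quarter-note beat duration = 60000 / 83 ms
Beats per measure (5/4) = 5
One measure = 5 × 60000 / 83 = 300000 / 83 ms
3 measures = 3 × 300000 / 83 = 900000 / 83
= 10843.4 ms


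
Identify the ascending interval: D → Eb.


Step by step:
Letter names: D → E spans 2 letter names → a 2nd
Semitones: D → Eb = 1 half-step
A 2nd of 1 semitone is a minor 2nd
= minor 2nd


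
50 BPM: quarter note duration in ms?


Working:
One quarter-note beat = 60000 / BPM = 60000 / 50 ms
Duration = 60000 / 50
= 1200.0 ms


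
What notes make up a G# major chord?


Step by step:
Major triad = root + major 3rd (4 semitones) + perfect 5th (7 semitones)
A triad on G# stacks thirds, so the chord tones use letter names G-B-D
Root: G#
Major 3rd above G#: B#
Perfect 5th above G#: D#
Chord = G# B# D#


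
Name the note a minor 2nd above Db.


Working:
A 2nd spans 2 letter names, so from D we land on E
A minor 2nd = 1 semitone above Db
Spell E at that pitch: Ebb
= Ebb


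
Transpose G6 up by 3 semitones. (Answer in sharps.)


Solution.
G6: chromatic position 7 in octave 6 → absolute = 6×12 + 7 = 79
Transpose up 3: 79 + 3 = 82
82 = 6×12 + 10 → A# in octave 6
Result = A#6


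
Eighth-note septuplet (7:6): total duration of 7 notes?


Solution.
Septuplet: 7 notes occupy the space of 6 eighth notes
Space = 6 × 1/2 = 3 beats
Each septuplet note = 3 / 7 = 3/7 beats
7 notes = 7 × 3/7 = 3
= 3 beats


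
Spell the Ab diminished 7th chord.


Diminished 7th chord = root + minor 3rd + diminished 5th + diminished 7th
Seventh chords stack in thirds, so the letter names are A-C-E-G
Root: Ab
Minor 3rd above Ab: Cb
Diminished 5th above Ab: Ebb
Diminished 7th above Ab: Gbb
Chord = Ab Cb Ebb Gbb


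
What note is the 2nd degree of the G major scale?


Major scale pattern: W-W-H-W-W-W-H (2-2-1-2-2-2-1 semitones)
Starting from G:
  G + 2 semitones → A
  A + 2 semitones → B
  B + 1 semitone → C
  C + 2 semitones → D
  D + 2 semitones → E
  E + 2 semitones → F#
  F# + 1 semitone → G
Scale: G A B C D E F#
Degree 2 = A


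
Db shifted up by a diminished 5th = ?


diminished 5th: 5 letter names, 6 semitones
Letter: D + 4 → A
Pitch: Db + 6 semitones, spelled as an A → Abb
= Abb


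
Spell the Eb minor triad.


Let's work it out.
Minor triad = root + minor 3rd (3 semitones) + perfect 5th (7 semitones)
A triad on Eb stacks thirds, so the chord tones use letter names E-G-B
Root: Eb
Minor 3rd above Eb: Gb
Perfect 5th above Eb: Bb
Chord = Eb Gb Bb


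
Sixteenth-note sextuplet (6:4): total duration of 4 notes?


Reasoning:
Sextuplet: 6 notes occupy the space of 4 sixteenth notes
Space = 4 × 1/4 = 1 beat
Each sextuplet note = 1 / 6 = 1/6 beats
4 notes = 4 × 1/6 = 2/3
= 2/3 beats


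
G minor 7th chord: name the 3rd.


Solution.
Minor 7th chord = root + minor 3rd + perfect 5th + minor 7th
Seventh chords stack in thirds, so the letter names are G-B-D-F
Root: G
Minor 3rd above G: Bb
Perfect 5th above G: D
Minor 7th above G: F
The 3rd = Bb


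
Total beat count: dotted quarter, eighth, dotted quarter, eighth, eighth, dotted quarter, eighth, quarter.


Step by step:
Beat values:
  dotted quarter = 1.5 beats
  eighth = 0.5 beats
  dotted quarter = 1.5 beats
  eighth = 0.5 beats
  eighth = 0.5 beats
  dotted quarter = 1.5 beats
  eighth = 0.5 beats
  quarter = 1 beat
Sum = 1.5 + 0.5 + 1.5 + 0.5 + 0.5 + 1.5 + 0.5 + 1
= 7.5 beats


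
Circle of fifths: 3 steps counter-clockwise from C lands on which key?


Let's work it out.
Each counter-clockwise step moves down a perfect 5th (= up a perfect 4th)
From C: C → F → Bb → Eb
= Eb


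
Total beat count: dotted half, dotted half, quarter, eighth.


Solution.
Beat values:
  dotted half = 3 beats
  dotted half = 3 beats
  quarter = 1 beat
  eighth = 0.5 beats
Sum = 3 + 3 + 1 + 0.5
= 7.5 beats


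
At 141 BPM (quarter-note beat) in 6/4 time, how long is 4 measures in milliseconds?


Quarter-note beat duration = 60000 / 141 ms
Beats per measure (6/4) = 6
One measure = 6 × 60000 / 141 = 360000 / 141 ms
4 measures = 4 × 360000 / 141 = 1440000 / 141
= 10212.8 ms


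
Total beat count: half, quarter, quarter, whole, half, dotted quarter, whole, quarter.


Solution.
Beat values:
  half = 2 beats
  quarter = 1 beat
  quarter = 1 beat
  whole = 4 beats
  half = 2 beats
  dotted quarter = 1.5 beats
  whole = 4 beats
  quarter = 1 beat
Sum = 2 + 1 + 1 + 4 + 2 + 1.5 + 4 + 1
= 16.5 beats


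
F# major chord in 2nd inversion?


Step by step:
Root position: F# A# C#
2nd inversion: move root and 3rd up an octave
Bass note: C#
Notes (bottom to top) = C# F# A#


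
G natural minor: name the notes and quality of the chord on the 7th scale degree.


G natural minor scale: G A Bb C D Eb F
Diatonic triad on degree 7 stacks scale notes 7, 2, 4: F A C
F→A = 4 semitones; F→C = 7 semitones → major triad
= F A C (major)


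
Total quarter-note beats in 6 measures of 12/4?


Step by step:
Time signature 12/4: the bottom number 4 means the quarter note gets one count
The top number 12 means 12 quarter-note beats per measure
Total = 12 × 6 measures
= 72 quarter-note beats


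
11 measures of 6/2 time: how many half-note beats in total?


Solution.
Time signature 6/2: the bottom number 2 means the half note gets one count
The top number 6 means 6 half-note beats per measure
Total = 6 × 11 measures
= 66 half-note beats


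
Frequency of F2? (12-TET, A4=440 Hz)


Solution.
f = 440 × 2^(n/12) where n = semitones from A4
F2: -28 semitones from A4
f = 440 × 2^(-28/12)
f = 87.31 Hz


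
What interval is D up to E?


Step by step:
Letter names: D → E spans 2 letter names → a 2nd
Semitones: D → E = 2 half-steps
A 2nd of 2 semitones is a major 2nd
= major 2nd


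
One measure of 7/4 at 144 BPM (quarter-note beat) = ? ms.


Reasoning:
Quarter-note beat duration = 60000 / 144 ms
Beats per measure (7/4) = 7
One measure = 7 × 60000 / 144 = 420000 / 144 ms
= 2916.7 ms


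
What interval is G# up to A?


Step by step:
Letter names: G → A spans 2 letter names → a 2nd
Semitones: G# → A = 1 half-step
A 2nd of 1 semitone is a minor 2nd
= minor 2nd


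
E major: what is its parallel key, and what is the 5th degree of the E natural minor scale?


Solution.
Parallel keys share the same tonic but differ in mode
E major → parallel is E minor
E natural minor scale: E F# G A B C D
= E minor; 5th degree = B


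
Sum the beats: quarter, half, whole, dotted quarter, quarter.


Beat values:
  quarter = 1 beat
  half = 2 beats
  whole = 4 beats
  dotted quarter = 1.5 beats
  quarter = 1 beat
Sum = 1 + 2 + 4 + 1.5 + 1
= 9.5 beats


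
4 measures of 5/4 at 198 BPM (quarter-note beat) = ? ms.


Solution.
Quarter-note beat duration = 60000 / 198 ms
Beats per measure (5/4) = 5
One measure = 5 × 60000 / 198 = 300000 / 198 ms
4 measures = 4 × 300000 / 198 = 1200000 / 198
= 6060.6 ms


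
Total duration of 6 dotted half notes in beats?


Solution.
Base half note = 2 beats
Dot 1 adds half the previous value: +1
One dotted half = 2 + 1 = 3
6 of them = 6 × 3 = 18
= 18 beats


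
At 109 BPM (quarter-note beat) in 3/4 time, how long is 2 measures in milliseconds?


Let's work it out.
Quarter-note beat duration = 60000 / 109 ms
Beats per measure (3/4) = 3
One measure = 3 × 60000 / 109 = 180000 / 109 ms
2 measures = 2 × 180000 / 109 = 360000 / 109
= 3302.8 ms


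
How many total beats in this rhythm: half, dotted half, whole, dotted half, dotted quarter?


Beat values:
  half = 2 beats
  dotted half = 3 beats
  whole = 4 beats
  dotted half = 3 beats
  dotted quarter = 1.5 beats
Sum = 2 + 3 + 4 + 3 + 1.5
= 13.5 beats


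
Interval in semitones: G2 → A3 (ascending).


Step by step:
Absolute semitone position = octave×12 + chromatic position
G2: 2×12 + 7 = 31
A3: 3×12 + 9 = 45
Difference = 45 - 31 = 14
= 14 semitones


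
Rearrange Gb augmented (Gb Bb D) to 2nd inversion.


Reasoning:
Root position: Gb Bb D
2nd inversion: move root and 3rd up an octave
Bass note: D
Notes (bottom to top) = D Gb Bb


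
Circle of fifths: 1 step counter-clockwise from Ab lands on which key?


Each counter-clockwise step moves down a perfect 5th (= up a perfect 4th)
From Ab: Ab → Db
= Db


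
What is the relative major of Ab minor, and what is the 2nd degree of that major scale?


Solution.
The relative major shares the key signature and is a minor 3rd above the minor tonic
A minor 3rd above Ab is Cb
→ relative major of Ab minor is Cb major
Cb major scale: Cb Db Eb Fb Gb Ab Bb
= Cb major; 2nd degree = Db


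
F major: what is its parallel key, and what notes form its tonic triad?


Parallel keys share the same tonic but differ in mode
F major → parallel is F minor
Tonic triad of F minor = F Ab C
= F minor; triad = F Ab C


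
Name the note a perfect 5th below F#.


Let's work it out.
A 5th spans 5 letter names, so from F we land on B
A perfect 5th = 7 semitones below F#
Spell B at that pitch: B
= B


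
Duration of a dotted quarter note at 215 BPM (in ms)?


One quarter-note beat = 60000 / BPM = 60000 / 215 ms
Dotted quarter note = 3/2 × quarter note
Duration = 3/2 × 60000 / 215 = 90000 / 215
= 418.6 ms


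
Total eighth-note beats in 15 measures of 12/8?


Let's work it out.
Time signature 12/8: the bottom number 8 means the eighth note gets one count
The top number 12 means 12 eighth-note beats per measure
Total = 12 × 15 measures
= 180 eighth-note beats


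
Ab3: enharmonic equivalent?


Let's work it out.
Enharmonic notes sound the same pitch but are spelled with different letter names
Ab and G# name the same pitch class
= G#3


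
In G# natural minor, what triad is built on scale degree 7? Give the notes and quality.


Solution.
G# natural minor scale: G# A# B C# D# E F#
Diatonic triad on degree 7 stacks scale notes 7, 2, 4: F# A# C#
F#→A# = 4 semitones; F#→C# = 7 semitones → major triad
= F# A# C# (major)


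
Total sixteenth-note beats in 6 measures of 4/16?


Let's work it out.
Time signature 4/16: the bottom number 16 means the sixteenth note gets one count
The top number 4 means 4 sixteenth-note beats per measure
Total = 4 × 6 measures
= 24 sixteenth-note beats


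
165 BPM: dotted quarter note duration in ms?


Working:
One quarter-note beat = 60000 / BPM = 60000 / 165 ms
Dotted quarter note = 3/2 × quarter note
Duration = 3/2 × 60000 / 165 = 90000 / 165
= 545.5 ms


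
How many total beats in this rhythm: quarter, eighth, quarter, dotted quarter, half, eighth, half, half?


Working:
Beat values:
  quarter = 1 beat
  eighth = 0.5 beats
  quarter = 1 beat
  dotted quarter = 1.5 beats
  half = 2 beats
  eighth = 0.5 beats
  half = 2 beats
  half = 2 beats
Sum = 1 + 0.5 + 1 + 1.5 + 2 + 0.5 + 2 + 2
= 10.5 beats


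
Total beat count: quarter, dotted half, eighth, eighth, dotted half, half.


Solution.
Beat values:
  quarter = 1 beat
  dotted half = 3 beats
  eighth = 0.5 beats
  eighth = 0.5 beats
  dotted half = 3 beats
  half = 2 beats
Sum = 1 + 3 + 0.5 + 0.5 + 3 + 2
= 10 beats


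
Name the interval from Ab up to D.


Solution.
Letter names: A → D spans 4 letter names → a 4th
Semitones: Ab → D = 6 half-steps
A 4th of 6 semitones is an augmented 4th
= augmented 4th


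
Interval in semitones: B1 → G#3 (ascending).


Reasoning:
Absolute semitone position = octave×12 + chromatic position
B1: 1×12 + 11 = 23
G#3: 3×12 + 8 = 44
Difference = 44 - 23 = 21
= 21 semitones


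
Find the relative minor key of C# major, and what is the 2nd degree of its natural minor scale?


Working:
The relative minor shares the major's key signature and starts on its 6th degree
6th degree = a major 6th above the tonic; a major 6th above C# is A#
→ relative minor of C# major is A# minor
A# natural minor scale: A# B# C# D# E# F# G#
= A# minor; 2nd degree = B#


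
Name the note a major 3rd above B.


A 3rd spans 3 letter names, so from B we land on D
A major 3rd = 4 semitones above B
Spell D at that pitch: D#
= D#


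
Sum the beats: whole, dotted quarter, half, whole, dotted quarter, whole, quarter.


Reasoning:
Beat values:
  whole = 4 beats
  dotted quarter = 1.5 beats
  half = 2 beats
  whole = 4 beats
  dotted quarter = 1.5 beats
  whole = 4 beats
  quarter = 1 beat
Sum = 4 + 1.5 + 2 + 4 + 1.5 + 4 + 1
= 18 beats


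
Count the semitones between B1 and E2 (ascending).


Reasoning:
Absolute semitone position = octave×12 + chromatic position
B1: 1×12 + 11 = 23
E2: 2×12 + 4 = 28
Difference = 28 - 23 = 5
= 5 semitones


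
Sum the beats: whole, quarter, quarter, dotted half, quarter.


Beat values:
  whole = 4 beats
  quarter = 1 beat
  quarter = 1 beat
  dotted half = 3 beats
  quarter = 1 beat
Sum = 4 + 1 + 1 + 3 + 1
= 10 beats


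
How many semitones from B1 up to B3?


Working:
Absolute semitone position = octave×12 + chromatic position
B1: 1×12 + 11 = 23
B3: 3×12 + 11 = 47
Difference = 47 - 23 = 24
= 24 semitones


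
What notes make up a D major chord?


Solution.
Major triad = root + major 3rd (4 semitones) + perfect 5th (7 semitones)
A triad on D stacks thirds, so the chord tones use letter names D-F-A
Root: D
Major 3rd above D: F#
Perfect 5th above D: A
Chord = D F# A


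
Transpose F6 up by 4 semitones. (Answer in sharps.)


Step by step:
F6: chromatic position 5 in octave 6 → absolute = 6×12 + 5 = 77
Transpose up 4: 77 + 4 = 81
81 = 6×12 + 9 → A in octave 6
Result = A6


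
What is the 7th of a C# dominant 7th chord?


Dominant 7th chord = root + major 3rd + perfect 5th + minor 7th
Seventh chords stack in thirds, so the letter names are C-E-G-B
Root: C#
Major 3rd above C#: E#
Perfect 5th above C#: G#
Minor 7th above C#: B
The 7th = B


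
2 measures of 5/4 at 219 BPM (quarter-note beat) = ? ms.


Working:
Quarter-note beat duration = 60000 / 219 ms
Beats per measure (5/4) = 5
One measure = 5 × 60000 / 219 = 300000 / 219 ms
2 measures = 2 × 300000 / 219 = 600000 / 219
= 2739.7 ms


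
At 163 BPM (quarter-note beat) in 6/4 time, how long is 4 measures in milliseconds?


Working:
Quarter-note beat duration = 60000 / 163 ms
Beats per measure (6/4) = 6
One measure = 6 × 60000 / 163 = 360000 / 163 ms
4 measures = 4 × 360000 / 163 = 1440000 / 163
= 8834.4 ms


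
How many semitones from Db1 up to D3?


Absolute semitone position = octave×12 + chromatic position
Db1: 1×12 + 1 = 13
D3: 3×12 + 2 = 38
Difference = 38 - 13 = 25
= 25 semitones


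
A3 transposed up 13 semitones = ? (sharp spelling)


Working:
A3: chromatic position 9 in octave 3 → absolute = 3×12 + 9 = 45
Transpose up 13: 45 + 13 = 58
58 = 4×12 + 10 → A# in octave 4
Result = A#4


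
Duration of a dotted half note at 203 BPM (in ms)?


One quarter-note beat = 60000 / BPM = 60000 / 203 ms
Dotted half note = 3 × quarter note
Duration = 3 × 60000 / 203 = 180000 / 203
= 886.7 ms


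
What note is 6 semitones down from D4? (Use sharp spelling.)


Reasoning:
D4: chromatic position 2 in octave 4 → absolute = 4×12 + 2 = 50
Transpose down 6: 50 - 6 = 44
44 = 3×12 + 8 → G# in octave 3
Result = G#3


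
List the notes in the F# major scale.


Solution.
Major scale pattern: W-W-H-W-W-W-H (2-2-1-2-2-2-1 semitones)
Starting from F#:
  F# + 2 semitones → G#
  G# + 2 semitones → A#
  A# + 1 semitone → B
  B + 2 semitones → C#
  C# + 2 semitones → D#
  D# + 2 semitones → E#
  E# + 1 semitone → F#
Scale = F# G# A# B C# D# E#


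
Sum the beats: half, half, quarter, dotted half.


Let's work it out.
Beat values:
  half = 2 beats
  half = 2 beats
  quarter = 1 beat
  dotted half = 3 beats
Sum = 2 + 2 + 1 + 3
= 8 beats


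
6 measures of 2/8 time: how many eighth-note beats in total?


Reasoning:
Time signature 2/8: the bottom number 8 means the eighth note gets one count
The top number 2 means 2 eighth-note beats per measure
Total = 2 × 6 measures
= 12 eighth-note beats


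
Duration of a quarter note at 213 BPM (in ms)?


Working:
One quarter-note beat = 60000 / BPM = 60000 / 213 ms
Duration = 60000 / 213
= 281.7 ms


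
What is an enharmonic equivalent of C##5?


Reasoning:
Enharmonic notes sound the same pitch but are spelled with different letter names
C## and D name the same pitch class
= D5


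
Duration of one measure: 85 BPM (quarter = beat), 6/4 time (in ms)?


Solution.
Quarter-note beat duration = 60000 / 85 ms
Beats per measure (6/4) = 6
One measure = 6 × 60000 / 85 = 360000 / 85 ms
= 4235.3 ms


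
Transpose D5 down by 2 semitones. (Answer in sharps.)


Working:
D5: chromatic position 2 in octave 5 → absolute = 5×12 + 2 = 62
Transpose down 2: 62 - 2 = 60
60 = 5×12 + 0 → C in octave 5
Result = C5


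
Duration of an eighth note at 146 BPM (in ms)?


Working:
One quarter-note beat = 60000 / BPM = 60000 / 146 ms
Eighth note = 1/2 × quarter note
Duration = 1/2 × 60000 / 146 = 30000 / 146
= 205.5 ms


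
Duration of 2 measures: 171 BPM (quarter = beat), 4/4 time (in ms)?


Let's work it out.
Quarter-note beat duration = 60000 / 171 ms
Beats per measure (4/4) = 4
One measure = 4 × 60000 / 171 = 240000 / 171 ms
2 measures = 2 × 240000 / 171 = 480000 / 171
= 2807.0 ms


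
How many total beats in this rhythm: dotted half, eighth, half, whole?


Beat values:
  dotted half = 3 beats
  eighth = 0.5 beats
  half = 2 beats
  whole = 4 beats
Sum = 3 + 0.5 + 2 + 4
= 9.5 beats


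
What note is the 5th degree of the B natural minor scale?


Solution.
Natural minor scale pattern: W-H-W-W-H-W-W (2-1-2-2-1-2-2 semitones)
Starting from B:
  B + 2 semitones → C#
  C# + 1 semitone → D
  D + 2 semitones → E
  E + 2 semitones → F#
  F# + 1 semitone → G
  G + 2 semitones → A
  A + 2 semitones → B
Scale: B C# D E F# G A
Degree 5 = F#


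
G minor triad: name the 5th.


Let's work it out.
Minor triad = root + minor 3rd (3 semitones) + perfect 5th (7 semitones)
A triad on G stacks thirds, so the chord tones use letter names G-B-D
Root: G
Minor 3rd above G: Bb
Perfect 5th above G: D
The 5th = D


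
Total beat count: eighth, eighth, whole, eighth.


Let's work it out.
Beat values:
  eighth = 0.5 beats
  eighth = 0.5 beats
  whole = 4 beats
  eighth = 0.5 beats
Sum = 0.5 + 0.5 + 4 + 0.5
= 5.5 beats


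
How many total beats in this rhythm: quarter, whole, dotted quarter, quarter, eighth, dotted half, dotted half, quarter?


Working:
Beat values:
  quarter = 1 beat
  whole = 4 beats
  dotted quarter = 1.5 beats
  quarter = 1 beat
  eighth = 0.5 beats
  dotted half = 3 beats
  dotted half = 3 beats
  quarter = 1 beat
Sum = 1 + 4 + 1.5 + 1 + 0.5 + 3 + 3 + 1
= 15 beats


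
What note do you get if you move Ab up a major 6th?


Reasoning:
major 6th: 6 letter names, 9 semitones
Letter: A + 5 → F
Pitch: Ab + 9 semitones, spelled as an F → F
= F


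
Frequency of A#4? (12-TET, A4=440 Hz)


Let's work it out.
f = 440 × 2^(n/12) where n = semitones from A4
A#4: 1 semitones from A4
f = 440 × 2^(1/12)
f = 466.16 Hz


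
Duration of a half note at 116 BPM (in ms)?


Working:
One quarter-note beat = 60000 / BPM = 60000 / 116 ms
Half note = 2 × quarter note
Duration = 2 × 60000 / 116 = 120000 / 116
= 1034.5 ms


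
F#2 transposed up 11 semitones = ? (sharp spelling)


F#2: chromatic position 6 in octave 2 → absolute = 2×12 + 6 = 30
Transpose up 11: 30 + 11 = 41
41 = 3×12 + 5 → F in octave 3
Result = F3


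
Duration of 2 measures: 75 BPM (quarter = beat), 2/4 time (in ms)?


Working:
Quarter-note beat duration = 60000 / 75 ms
Beats per measure (2/4) = 2
One measure = 2 × 60000 / 75 = 120000 / 75 ms
2 measures = 2 × 120000 / 75 = 240000 / 75
= 3200.0 ms


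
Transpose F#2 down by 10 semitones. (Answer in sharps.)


F#2: chromatic position 6 in octave 2 → absolute = 2×12 + 6 = 30
Transpose down 10: 30 - 10 = 20
20 = 1×12 + 8 → G# in octave 1
Result = G#1


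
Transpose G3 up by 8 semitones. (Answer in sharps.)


G3: chromatic position 7 in octave 3 → absolute = 3×12 + 7 = 43
Transpose up 8: 43 + 8 = 51
51 = 4×12 + 3 → D# in octave 4
Result = D#4


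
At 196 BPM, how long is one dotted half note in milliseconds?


Solution.
One quarter-note beat = 60000 / BPM = 60000 / 196 ms
Dotted half note = 3 × quarter note
Duration = 3 × 60000 / 196 = 180000 / 196
= 918.4 ms


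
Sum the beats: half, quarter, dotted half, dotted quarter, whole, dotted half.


Step by step:
Beat values:
  half = 2 beats
  quarter = 1 beat
  dotted half = 3 beats
  dotted quarter = 1.5 beats
  whole = 4 beats
  dotted half = 3 beats
Sum = 2 + 1 + 3 + 1.5 + 4 + 3
= 14.5 beats


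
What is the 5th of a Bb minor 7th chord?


Step by step:
Minor 7th chord = root + minor 3rd + perfect 5th + minor 7th
Seventh chords stack in thirds, so the letter names are B-D-F-A
Root: Bb
Minor 3rd above Bb: Db
Perfect 5th above Bb: F
Minor 7th above Bb: Ab
The 5th = F


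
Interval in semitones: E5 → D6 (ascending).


Absolute semitone position = octave×12 + chromatic position
E5: 5×12 + 4 = 64
D6: 6×12 + 2 = 74
Difference = 74 - 64 = 10
= 10 semitones


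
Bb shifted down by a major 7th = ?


Solution.
major 7th: 7 letter names, 11 semitones
Letter: B - 6 → C
Pitch: Bb - 11 semitones, spelled as a C → Cb
= Cb


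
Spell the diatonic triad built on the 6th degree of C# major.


C# major scale: C# D# E# F# G# A# B#
Diatonic triad on degree 6 stacks scale notes 6, 1, 3: A# C# E#
A#→C# = 3 semitones; A#→E# = 7 semitones → minor triad
= A# C# E# (minor)


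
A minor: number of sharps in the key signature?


Step by step:
Sharp minor keys follow the circle of fifths: A(0), E(1), B(2), F#(3), C#(4), G#(5), D#(6), A#(7)
A minor has 0 sharps
= 0 sharps


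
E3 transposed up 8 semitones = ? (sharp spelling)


E3: chromatic position 4 in octave 3 → absolute = 3×12 + 4 = 40
Transpose up 8: 40 + 8 = 48
48 = 4×12 + 0 → C in octave 4
Result = C4


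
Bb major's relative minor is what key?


Reasoning:
The relative minor shares the major's key signature and starts on its 6th degree
6th degree = a major 6th above the tonic; a major 6th above Bb is G
→ relative minor of Bb major is G minor
= G minor


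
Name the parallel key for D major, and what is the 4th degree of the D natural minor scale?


Parallel keys share the same tonic but differ in mode
D major → parallel is D minor
D natural minor scale: D E F G A Bb C
= D minor; 4th degree = G


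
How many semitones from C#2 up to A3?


Reasoning:
Absolute semitone position = octave×12 + chromatic position
C#2: 2×12 + 1 = 25
A3: 3×12 + 9 = 45
Difference = 45 - 25 = 20
= 20 semitones


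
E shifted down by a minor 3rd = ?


Let's work it out.
minor 3rd: 3 letter names, 3 semitones
Letter: E - 2 → C
Pitch: E - 3 semitones, spelled as a C → C#
= C#


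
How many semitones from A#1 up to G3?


Absolute semitone position = octave×12 + chromatic position
A#1: 1×12 + 10 = 22
G3: 3×12 + 7 = 43
Difference = 43 - 22 = 21
= 21 semitones


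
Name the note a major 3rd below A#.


A 3rd spans 3 letter names, so from A we land on F
A major 3rd = 4 semitones below A#
Spell F at that pitch: F#
= F#


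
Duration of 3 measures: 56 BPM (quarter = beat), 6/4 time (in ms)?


Step by step:
Quarter-note beat duration = 60000 / 56 ms
Beats per measure (6/4) = 6
One measure = 6 × 60000 / 56 = 360000 / 56 ms
3 measures = 3 × 360000 / 56 = 1080000 / 56
= 19285.7 ms


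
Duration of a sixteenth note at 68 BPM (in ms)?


Reasoning:
One quarter-note beat = 60000 / BPM = 60000 / 68 ms
Sixteenth note = 1/4 × quarter note
Duration = 1/4 × 60000 / 68 = 15000 / 68
= 220.6 ms


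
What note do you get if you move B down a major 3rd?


Let's work it out.
major 3rd: 3 letter names, 4 semitones
Letter: B - 2 → G
Pitch: B - 4 semitones, spelled as a G → G
= G


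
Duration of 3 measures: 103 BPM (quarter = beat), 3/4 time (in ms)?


Solution.
Quarter-note beat duration = 60000 / 103 ms
Beats per measure (3/4) = 3
One measure = 3 × 60000 / 103 = 180000 / 103 ms
3 measures = 3 × 180000 / 103 = 540000 / 103
= 5242.7 ms


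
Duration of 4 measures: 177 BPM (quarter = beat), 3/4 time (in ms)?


Reasoning:
Quarter-note beat duration = 60000 / 177 ms
Beats per measure (3/4) = 3
One measure = 3 × 60000 / 177 = 180000 / 177 ms
4 measures = 4 × 180000 / 177 = 720000 / 177
= 4067.8 ms


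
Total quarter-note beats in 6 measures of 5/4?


Time signature 5/4: the bottom number 4 means the quarter note gets one count
The top number 5 means 5 quarter-note beats per measure
Total = 5 × 6 measures
= 30 quarter-note beats


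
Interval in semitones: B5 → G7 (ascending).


Let's work it out.
Absolute semitone position = octave×12 + chromatic position
B5: 5×12 + 11 = 71
G7: 7×12 + 7 = 91
Difference = 91 - 71 = 20
= 20 semitones


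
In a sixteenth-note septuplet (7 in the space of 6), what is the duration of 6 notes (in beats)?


Step by step:
Septuplet: 7 notes occupy the space of 6 sixteenth notes
Space = 6 × 1/4 = 3/2 beats
Each septuplet note = 3/2 / 7 = 3/14 beats
6 notes = 6 × 3/14 = 9/7
= 9/7 beats


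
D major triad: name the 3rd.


Step by step:
Major triad = root + major 3rd (4 semitones) + perfect 5th (7 semitones)
A triad on D stacks thirds, so the chord tones use letter names D-F-A
Root: D
Major 3rd above D: F#
Perfect 5th above D: A
The 3rd = F#


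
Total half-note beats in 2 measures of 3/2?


Time signature 3/2: the bottom number 2 means the half note gets one count
The top number 3 means 3 half-note beats per measure
Total = 3 × 2 measures
= 6 half-note beats


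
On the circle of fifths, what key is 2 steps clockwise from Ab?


Reasoning:
Each clockwise step on the circle of fifths moves up a perfect 5th
From Ab: Ab → Eb → Bb
= Bb


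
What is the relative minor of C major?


Let's work it out.
The relative minor shares the major's key signature and starts on its 6th degree
6th degree = a major 6th above the tonic; a major 6th above C is A
→ relative minor of C major is A minor
= A minor


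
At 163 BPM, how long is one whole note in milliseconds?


One quarter-note beat = 60000 / BPM = 60000 / 163 ms
Whole note = 4 × quarter note
Duration = 4 × 60000 / 163 = 240000 / 163
= 1472.4 ms


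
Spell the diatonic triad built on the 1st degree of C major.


C major scale: C D E F G A B
Diatonic triad on degree 1 stacks scale notes 1, 3, 5: C E G
C→E = 4 semitones; C→G = 7 semitones → major triad
= C E G (major)


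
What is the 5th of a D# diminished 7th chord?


Diminished 7th chord = root + minor 3rd + diminished 5th + diminished 7th
Seventh chords stack in thirds, so the letter names are D-F-A-C
Root: D#
Minor 3rd above D#: F#
Diminished 5th above D#: A
Diminished 7th above D#: C
The 5th = A


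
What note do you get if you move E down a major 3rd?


Reasoning:
major 3rd: 3 letter names, 4 semitones
Letter: E - 2 → C
Pitch: E - 4 semitones, spelled as a C → C
= C


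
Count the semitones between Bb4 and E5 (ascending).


Working:
Absolute semitone position = octave×12 + chromatic position
Bb4: 4×12 + 10 = 58
E5: 5×12 + 4 = 64
Difference = 64 - 58 = 6
= 6 semitones


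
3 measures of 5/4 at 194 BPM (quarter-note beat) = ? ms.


Solution.
Quarter-note beat duration = 60000 / 194 ms
Beats per measure (5/4) = 5
One measure = 5 × 60000 / 194 = 300000 / 194 ms
3 measures = 3 × 300000 / 194 = 900000 / 194
= 4639.2 ms


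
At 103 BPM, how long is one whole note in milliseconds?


One quarter-note beat = 60000 / BPM = 60000 / 103 ms
Whole note = 4 × quarter note
Duration = 4 × 60000 / 103 = 240000 / 103
= 2330.1 ms


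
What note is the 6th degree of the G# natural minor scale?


Step by step:
Natural minor scale pattern: W-H-W-W-H-W-W (2-1-2-2-1-2-2 semitones)
Starting from G#:
  G# + 2 semitones → A#
  A# + 1 semitone → B
  B + 2 semitones → C#
  C# + 2 semitones → D#
  D# + 1 semitone → E
  E + 2 semitones → F#
  F# + 2 semitones → G#
Scale: G# A# B C# D# E F#
Degree 6 = E


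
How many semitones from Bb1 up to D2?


Absolute semitone position = octave×12 + chromatic position
Bb1: 1×12 + 10 = 22
D2: 2×12 + 2 = 26
Difference = 26 - 22 = 4
= 4 semitones


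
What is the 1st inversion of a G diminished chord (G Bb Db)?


Solution.
Root position: G Bb Db
1st inversion: move root up an octave
Bass note: Bb
Notes (bottom to top) = Bb Db G


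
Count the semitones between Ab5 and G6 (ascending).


Absolute semitone position = octave×12 + chromatic position
Ab5: 5×12 + 8 = 68
G6: 6×12 + 7 = 79
Difference = 79 - 68 = 11
= 11 semitones


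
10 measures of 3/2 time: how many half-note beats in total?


Solution.
Time signature 3/2: the bottom number 2 means the half note gets one count
The top number 3 means 3 half-note beats per measure
Total = 3 × 10 measures
= 30 half-note beats


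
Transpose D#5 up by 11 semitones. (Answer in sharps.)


Step by step:
D#5: chromatic position 3 in octave 5 → absolute = 5×12 + 3 = 63
Transpose up 11: 63 + 11 = 74
74 = 6×12 + 2 → D in octave 6
Result = D6


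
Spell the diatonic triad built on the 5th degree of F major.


Solution.
F major scale: F G A Bb C D E
Diatonic triad on degree 5 stacks scale notes 5, 7, 2: C E G
C→E = 4 semitones; C→G = 7 semitones → major triad
= C E G (major)


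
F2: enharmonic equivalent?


Let's work it out.
Enharmonic notes sound the same pitch but are spelled with different letter names
F and Gbb name the same pitch class
= Gbb2


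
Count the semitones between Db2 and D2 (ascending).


Absolute semitone position = octave×12 + chromatic position
Db2: 2×12 + 1 = 25
D2: 2×12 + 2 = 26
Difference = 26 - 25 = 1
= 1 semitone


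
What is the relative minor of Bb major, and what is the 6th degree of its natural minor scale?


Let's work it out.
The relative minor shares the major's key signature and starts on its 6th degree
6th degree = a major 6th above the tonic; a major 6th above Bb is G
→ relative minor of Bb major is G minor
G natural minor scale: G A Bb C D Eb F
= G minor; 6th degree = Eb


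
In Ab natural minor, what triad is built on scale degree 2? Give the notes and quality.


Working:
Ab natural minor scale: Ab Bb Cb Db Eb Fb Gb
Diatonic triad on degree 2 stacks scale notes 2, 4, 6: Bb Db Fb
Bb→Db = 3 semitones; Bb→Fb = 6 semitones → diminished triad
= Bb Db Fb (diminished)


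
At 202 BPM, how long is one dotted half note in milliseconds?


Reasoning:
One quarter-note beat = 60000 / BPM = 60000 / 202 ms
Dotted half note = 3 × quarter note
Duration = 3 × 60000 / 202 = 180000 / 202
= 891.1 ms


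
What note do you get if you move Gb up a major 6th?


Reasoning:
major 6th: 6 letter names, 9 semitones
Letter: G + 5 → E
Pitch: Gb + 9 semitones, spelled as an E → Eb
= Eb


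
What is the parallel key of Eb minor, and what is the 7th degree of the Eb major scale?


Parallel keys share the same tonic but differ in mode
Eb minor → parallel is Eb major
Eb major scale: Eb F G Ab Bb C D
= Eb major; 7th degree = D


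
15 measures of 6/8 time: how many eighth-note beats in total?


Working:
Time signature 6/8: the bottom number 8 means the eighth note gets one count
The top number 6 means 6 eighth-note beats per measure
Total = 6 × 15 measures
= 90 eighth-note beats


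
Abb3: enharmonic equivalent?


Reasoning:
Enharmonic notes sound the same pitch but are spelled with different letter names
Abb and G name the same pitch class
= G3


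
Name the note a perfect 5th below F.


Step by step:
A 5th spans 5 letter names, so from F we land on B
A perfect 5th = 7 semitones below F
Spell B at that pitch: Bb
= Bb


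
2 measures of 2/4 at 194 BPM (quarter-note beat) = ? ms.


Working:
Quarter-note beat duration = 60000 / 194 ms
Beats per measure (2/4) = 2
One measure = 2 × 60000 / 194 = 120000 / 194 ms
2 measures = 2 × 120000 / 194 = 240000 / 194
= 1237.1 ms


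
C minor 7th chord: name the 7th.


Working:
Minor 7th chord = root + minor 3rd + perfect 5th + minor 7th
Seventh chords stack in thirds, so the letter names are C-E-G-B
Root: C
Minor 3rd above C: Eb
Perfect 5th above C: G
Minor 7th above C: Bb
The 7th = Bb


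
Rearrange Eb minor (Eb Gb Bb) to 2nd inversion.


Root position: Eb Gb Bb
2nd inversion: move root and 3rd up an octave
Bass note: Bb
Notes (bottom to top) = Bb Eb Gb


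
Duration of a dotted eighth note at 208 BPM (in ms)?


Let's work it out.
One quarter-note beat = 60000 / BPM = 60000 / 208 ms
Dotted eighth note = 3/4 × quarter note
Duration = 3/4 × 60000 / 208 = 45000 / 208
= 216.3 ms


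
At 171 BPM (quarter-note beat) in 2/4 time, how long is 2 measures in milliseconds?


Let's work it out.
Quarter-note beat duration = 60000 / 171 ms
Beats per measure (2/4) = 2
One measure = 2 × 60000 / 171 = 120000 / 171 ms
2 measures = 2 × 120000 / 171 = 240000 / 171
= 1403.5 ms


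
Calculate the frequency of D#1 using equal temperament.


f = 440 × 2^(n/12) where n = semitones from A4
D#1: -42 semitones from A4
f = 440 × 2^(-42/12)
f = 38.89 Hz


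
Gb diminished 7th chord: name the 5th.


Solution.
Diminished 7th chord = root + minor 3rd + diminished 5th + diminished 7th
Seventh chords stack in thirds, so the letter names are G-B-D-F
Root: Gb
Minor 3rd above Gb: Bbb
Diminished 5th above Gb: Dbb
Diminished 7th above Gb: Fbb
The 5th = Dbb
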